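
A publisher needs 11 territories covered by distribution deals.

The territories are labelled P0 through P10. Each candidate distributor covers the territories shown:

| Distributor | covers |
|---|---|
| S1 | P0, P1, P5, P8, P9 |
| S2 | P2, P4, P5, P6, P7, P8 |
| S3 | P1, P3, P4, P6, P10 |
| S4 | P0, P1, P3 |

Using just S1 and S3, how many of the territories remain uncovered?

Union of S1, S3 = {P0, P1, P3, P4, P5, P6, P8, P9, P10}.
Not covered: P2, P7 — 2 territories.

2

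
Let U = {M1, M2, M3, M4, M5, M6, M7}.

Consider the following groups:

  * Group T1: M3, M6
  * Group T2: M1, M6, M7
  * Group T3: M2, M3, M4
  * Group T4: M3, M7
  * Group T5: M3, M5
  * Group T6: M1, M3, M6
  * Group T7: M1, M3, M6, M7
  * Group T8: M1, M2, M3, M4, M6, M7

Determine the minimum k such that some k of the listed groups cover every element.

2

T5 and T8 together: T5 ∪ T8 = {M1, M2, M3, M4, M5, M6, M7} — every element is covered.
No single group has all 7 elements (the largest, T8, has 6), so 2 is optimal.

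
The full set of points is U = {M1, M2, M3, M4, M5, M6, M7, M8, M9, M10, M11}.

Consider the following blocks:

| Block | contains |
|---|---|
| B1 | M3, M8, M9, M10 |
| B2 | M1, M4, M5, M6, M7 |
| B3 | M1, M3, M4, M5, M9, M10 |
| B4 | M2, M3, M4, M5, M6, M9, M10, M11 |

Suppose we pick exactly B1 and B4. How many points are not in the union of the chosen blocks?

2

Union of B1, B4 = {M2, M3, M4, M5, M6, M8, M9, M10, M11}.
Not covered: M1, M7 — 2 points.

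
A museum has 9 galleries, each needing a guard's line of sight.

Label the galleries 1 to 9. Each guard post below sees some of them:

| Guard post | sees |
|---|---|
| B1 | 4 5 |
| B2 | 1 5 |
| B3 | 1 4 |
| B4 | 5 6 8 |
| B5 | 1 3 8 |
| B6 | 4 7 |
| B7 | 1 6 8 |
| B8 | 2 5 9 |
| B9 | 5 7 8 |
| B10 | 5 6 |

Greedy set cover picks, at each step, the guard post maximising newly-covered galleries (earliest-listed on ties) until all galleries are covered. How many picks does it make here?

5

Greedy: pick B4 (covers 3 new) → pick B3 (covers 2 new) → pick B8 (covers 2 new) → pick B5 (covers 1 new) → pick B6 (covers 1 new). Total picks: 5.
(The true minimum cover uses only 4 guard posts, so greedy is not optimal here.)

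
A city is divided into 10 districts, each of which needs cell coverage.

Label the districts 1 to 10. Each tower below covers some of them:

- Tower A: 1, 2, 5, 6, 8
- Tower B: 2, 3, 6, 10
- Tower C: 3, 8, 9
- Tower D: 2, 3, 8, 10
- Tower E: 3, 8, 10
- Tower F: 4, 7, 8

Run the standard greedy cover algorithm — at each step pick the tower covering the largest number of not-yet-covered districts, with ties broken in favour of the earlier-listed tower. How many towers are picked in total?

Greedy: pick A (covers 5 new) → pick B (covers 2 new) → pick F (covers 2 new) → pick C (covers 1 new). Total picks: 4.

4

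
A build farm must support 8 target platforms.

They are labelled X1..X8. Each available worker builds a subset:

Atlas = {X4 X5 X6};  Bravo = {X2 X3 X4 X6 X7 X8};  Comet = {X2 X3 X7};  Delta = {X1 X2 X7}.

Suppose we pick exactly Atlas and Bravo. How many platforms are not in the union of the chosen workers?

Union of Atlas, Bravo = {X2, X3, X4, X5, X6, X7, X8}.
Not covered: X1 — 1 platform.

1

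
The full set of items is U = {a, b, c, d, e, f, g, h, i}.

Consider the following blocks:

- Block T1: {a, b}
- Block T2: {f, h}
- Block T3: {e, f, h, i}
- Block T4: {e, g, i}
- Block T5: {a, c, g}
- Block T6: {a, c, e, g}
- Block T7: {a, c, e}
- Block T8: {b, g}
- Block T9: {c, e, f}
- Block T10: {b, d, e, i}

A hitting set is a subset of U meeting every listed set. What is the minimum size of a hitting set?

4

The 4 items {b, c, e, f} hit every block.
No choice of 3 items meets every block, so 4 is the minimum.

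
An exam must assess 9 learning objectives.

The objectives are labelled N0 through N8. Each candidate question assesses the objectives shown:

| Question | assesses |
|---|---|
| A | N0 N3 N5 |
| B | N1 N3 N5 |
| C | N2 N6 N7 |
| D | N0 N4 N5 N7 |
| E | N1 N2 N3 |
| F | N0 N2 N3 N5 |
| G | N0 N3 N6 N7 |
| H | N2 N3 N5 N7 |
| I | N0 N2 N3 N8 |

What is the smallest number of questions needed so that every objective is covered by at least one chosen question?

4

Take {D, E, G, I}. Their union is {N0, N1, N2, N3, N4, N5, N6, N7, N8}, which is all 9 objectives.
No 3 of the 9 questions cover everything (all 84 combinations miss at least one objective), so 4 is optimal.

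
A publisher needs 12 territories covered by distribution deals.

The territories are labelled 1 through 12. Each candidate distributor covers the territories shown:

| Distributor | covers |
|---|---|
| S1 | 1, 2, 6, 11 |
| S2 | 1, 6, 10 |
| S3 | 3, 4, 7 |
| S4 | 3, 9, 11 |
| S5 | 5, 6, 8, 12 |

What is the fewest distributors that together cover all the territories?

5

Take {S1, S2, S3, S4, S5}. Their union is {1, 2, 3, 4, 5, 6, 7, 8, 9, 10, 11, 12}, which is all 12 territories.
No 4 of the 5 distributors cover everything (all 5 combinations miss at least one territory), so 5 is optimal.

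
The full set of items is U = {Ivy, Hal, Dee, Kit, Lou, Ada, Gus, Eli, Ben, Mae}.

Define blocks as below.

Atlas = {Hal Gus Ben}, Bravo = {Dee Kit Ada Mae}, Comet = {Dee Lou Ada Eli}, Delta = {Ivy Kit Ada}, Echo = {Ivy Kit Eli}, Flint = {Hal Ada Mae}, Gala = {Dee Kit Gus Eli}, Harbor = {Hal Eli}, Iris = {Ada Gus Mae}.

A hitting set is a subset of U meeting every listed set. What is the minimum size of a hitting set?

The 3 items {Ada, Eli, Ben} hit every block.
No choice of 2 items meets every block, so 3 is the minimum.

3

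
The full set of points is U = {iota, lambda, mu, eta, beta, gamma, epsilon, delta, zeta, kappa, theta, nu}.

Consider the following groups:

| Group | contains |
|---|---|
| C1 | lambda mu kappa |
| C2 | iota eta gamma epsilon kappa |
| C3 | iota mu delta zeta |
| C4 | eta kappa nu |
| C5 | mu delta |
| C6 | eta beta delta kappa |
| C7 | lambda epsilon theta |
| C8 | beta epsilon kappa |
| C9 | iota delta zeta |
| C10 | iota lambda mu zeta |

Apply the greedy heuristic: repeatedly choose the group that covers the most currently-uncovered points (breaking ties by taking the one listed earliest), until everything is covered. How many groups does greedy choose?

5

Greedy: pick C2 (covers 5 new) → pick C3 (covers 3 new) → pick C7 (covers 2 new) → pick C4 (covers 1 new) → pick C6 (covers 1 new). Total picks: 5.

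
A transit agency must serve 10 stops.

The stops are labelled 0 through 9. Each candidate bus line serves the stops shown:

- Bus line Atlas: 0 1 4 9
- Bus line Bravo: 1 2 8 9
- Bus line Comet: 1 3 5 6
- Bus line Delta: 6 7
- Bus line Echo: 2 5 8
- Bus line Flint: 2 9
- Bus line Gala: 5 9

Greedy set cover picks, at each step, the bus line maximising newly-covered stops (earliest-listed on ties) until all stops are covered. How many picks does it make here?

Greedy: pick Atlas (covers 4 new) → pick Comet (covers 3 new) → pick Bravo (covers 2 new) → pick Delta (covers 1 new). Total picks: 4.

4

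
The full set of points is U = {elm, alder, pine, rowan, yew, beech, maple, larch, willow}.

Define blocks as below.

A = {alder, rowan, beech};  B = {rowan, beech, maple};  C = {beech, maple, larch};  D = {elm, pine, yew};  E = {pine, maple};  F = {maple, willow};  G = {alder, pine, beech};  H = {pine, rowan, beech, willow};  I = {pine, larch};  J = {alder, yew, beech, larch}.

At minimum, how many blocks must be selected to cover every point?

4

C, D, H, and J cover everything between them: the union {elm, alder, pine, rowan, yew, beech, maple, larch, willow} is all of U.
No 3 of the 10 blocks cover everything (all 120 combinations miss at least one point), so 4 is optimal.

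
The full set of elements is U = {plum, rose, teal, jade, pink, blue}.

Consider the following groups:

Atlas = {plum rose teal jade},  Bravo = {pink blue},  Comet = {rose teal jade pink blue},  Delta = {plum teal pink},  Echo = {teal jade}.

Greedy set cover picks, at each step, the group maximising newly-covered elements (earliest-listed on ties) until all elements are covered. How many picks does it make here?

Greedy: pick Comet (covers 5 new) → pick Atlas (covers 1 new). Total picks: 2.

2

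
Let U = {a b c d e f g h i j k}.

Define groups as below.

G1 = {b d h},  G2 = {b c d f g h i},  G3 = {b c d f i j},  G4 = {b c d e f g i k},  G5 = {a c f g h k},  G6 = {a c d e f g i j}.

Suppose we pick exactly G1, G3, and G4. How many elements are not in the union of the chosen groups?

1

Union of G1, G3, G4 = {b, c, d, e, f, g, h, i, j, k}.
Not covered: a — 1 element.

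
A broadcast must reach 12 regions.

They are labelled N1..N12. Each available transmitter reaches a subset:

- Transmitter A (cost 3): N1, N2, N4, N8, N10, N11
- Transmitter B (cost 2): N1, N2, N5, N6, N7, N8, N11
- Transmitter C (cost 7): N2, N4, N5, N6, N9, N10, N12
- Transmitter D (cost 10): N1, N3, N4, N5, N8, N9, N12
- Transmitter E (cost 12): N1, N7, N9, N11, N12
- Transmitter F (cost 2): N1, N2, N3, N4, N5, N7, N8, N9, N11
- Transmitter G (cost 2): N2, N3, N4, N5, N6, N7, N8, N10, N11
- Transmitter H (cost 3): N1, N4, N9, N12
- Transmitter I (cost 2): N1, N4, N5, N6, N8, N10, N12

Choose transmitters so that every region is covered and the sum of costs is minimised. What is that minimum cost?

F, I together cover every region (F ∪ I = {N1, N2, N3, N4, N5, N6, N7, N8, N9, N10, N11, N12}); total cost 2 + 2 = 4.
No covering selection has total cost below 4.

4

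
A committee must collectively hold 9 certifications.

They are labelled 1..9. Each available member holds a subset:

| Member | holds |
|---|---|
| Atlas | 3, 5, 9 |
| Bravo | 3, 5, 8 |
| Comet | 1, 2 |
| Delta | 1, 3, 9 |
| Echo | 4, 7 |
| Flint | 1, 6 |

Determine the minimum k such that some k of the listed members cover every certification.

5

Take {Atlas, Bravo, Comet, Echo, Flint}. Their union is {1, 2, 3, 4, 5, 6, 7, 8, 9}, which is all 9 certifications.
No 4 of the 6 members cover everything (all 15 combinations miss at least one certification), so 5 is optimal.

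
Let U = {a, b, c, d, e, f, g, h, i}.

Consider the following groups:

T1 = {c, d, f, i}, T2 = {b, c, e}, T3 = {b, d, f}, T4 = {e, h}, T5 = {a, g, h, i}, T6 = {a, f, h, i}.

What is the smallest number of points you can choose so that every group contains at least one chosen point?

3

The 3 points {d, e, h} hit every group.
No choice of 2 points meets every group, so 3 is the minimum.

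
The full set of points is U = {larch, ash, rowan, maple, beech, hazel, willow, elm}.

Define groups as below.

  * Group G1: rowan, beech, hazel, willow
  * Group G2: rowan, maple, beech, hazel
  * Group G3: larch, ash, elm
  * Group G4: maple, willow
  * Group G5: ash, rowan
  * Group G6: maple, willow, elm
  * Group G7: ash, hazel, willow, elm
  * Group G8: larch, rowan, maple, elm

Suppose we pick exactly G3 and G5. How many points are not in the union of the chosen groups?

Union of G3, G5 = {larch, ash, rowan, elm}.
Not covered: maple, beech, hazel, willow — 4 points.

4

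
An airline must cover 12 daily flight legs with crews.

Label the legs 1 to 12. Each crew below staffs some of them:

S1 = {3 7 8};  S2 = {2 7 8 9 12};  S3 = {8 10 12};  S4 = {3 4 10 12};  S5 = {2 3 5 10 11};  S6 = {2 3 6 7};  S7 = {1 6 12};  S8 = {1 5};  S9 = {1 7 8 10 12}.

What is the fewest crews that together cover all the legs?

4

Take {S2, S4, S5, S7}. Their union is {1, 2, 3, 4, 5, 6, 7, 8, 9, 10, 11, 12}, which is all 12 legs.
No 3 of the 9 crews cover everything (all 84 combinations miss at least one leg), so 4 is optimal.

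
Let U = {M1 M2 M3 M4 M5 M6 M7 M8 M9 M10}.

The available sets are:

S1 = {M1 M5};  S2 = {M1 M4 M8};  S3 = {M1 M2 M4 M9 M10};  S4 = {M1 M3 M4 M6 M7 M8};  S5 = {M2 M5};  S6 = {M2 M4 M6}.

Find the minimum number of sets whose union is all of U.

3

S1 and S3 and S4 together: S1 ∪ S3 ∪ S4 = {M1, M2, M3, M4, M5, M6, M7, M8, M9, M10} — every element is covered.
Only S4 contains M3, so S4 is forced; the remaining 4 elements need at least 2 more sets (each remaining set adds at most 3) — so at least 3 sets are needed, and 3 is optimal.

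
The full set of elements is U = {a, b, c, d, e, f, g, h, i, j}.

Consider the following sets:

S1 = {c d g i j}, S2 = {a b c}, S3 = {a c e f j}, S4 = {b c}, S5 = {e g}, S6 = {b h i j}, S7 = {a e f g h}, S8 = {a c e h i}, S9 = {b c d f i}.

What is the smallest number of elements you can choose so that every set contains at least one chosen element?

3

Take T = {c, g, i}. Each listed set contains at least one of these, so T is a hitting set of size 3.
No choice of 2 elements meets every set, so 3 is the minimum.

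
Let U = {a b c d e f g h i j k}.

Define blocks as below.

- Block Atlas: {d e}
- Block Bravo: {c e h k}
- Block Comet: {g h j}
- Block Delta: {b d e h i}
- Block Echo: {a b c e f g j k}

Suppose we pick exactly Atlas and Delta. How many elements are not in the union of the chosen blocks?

Union of Atlas, Delta = {b, d, e, h, i}.
Not covered: a, c, f, g, j, k — 6 elements.

6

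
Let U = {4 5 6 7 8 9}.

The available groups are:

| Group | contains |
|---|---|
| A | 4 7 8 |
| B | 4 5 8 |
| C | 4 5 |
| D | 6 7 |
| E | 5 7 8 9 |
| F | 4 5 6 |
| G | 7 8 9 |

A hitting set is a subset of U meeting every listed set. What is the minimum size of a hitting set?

2

H = {4, 7} meets every group (each contains at least one member of H), and |H| = 2.
The groups F, G are pairwise disjoint, so any hitting set needs a separate point for each — at least 2. Hence 2 is optimal.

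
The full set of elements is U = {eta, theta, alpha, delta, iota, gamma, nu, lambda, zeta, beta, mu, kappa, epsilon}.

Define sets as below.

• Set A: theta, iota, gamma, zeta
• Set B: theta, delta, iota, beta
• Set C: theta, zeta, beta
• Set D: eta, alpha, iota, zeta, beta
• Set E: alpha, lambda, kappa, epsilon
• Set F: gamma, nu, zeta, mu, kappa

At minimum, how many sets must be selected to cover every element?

4

B, D, E, and F cover everything between them: the union {eta, theta, alpha, delta, iota, gamma, nu, lambda, zeta, beta, mu, kappa, epsilon} is all of U.
Only E contains lambda, so E is forced; the remaining 9 elements need at least 3 more sets (each remaining set adds at most 4) — so at least 4 sets are needed, and 4 is optimal.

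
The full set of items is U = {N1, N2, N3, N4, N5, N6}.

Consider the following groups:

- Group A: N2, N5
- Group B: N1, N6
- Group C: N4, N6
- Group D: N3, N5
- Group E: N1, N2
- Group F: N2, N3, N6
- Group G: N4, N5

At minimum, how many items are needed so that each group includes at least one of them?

H = {N2, N5, N6} meets every group (each contains at least one member of H), and |H| = 3.
The groups C, D, E are pairwise disjoint, so any hitting set needs a separate item for each — at least 3. Hence 3 is optimal.

3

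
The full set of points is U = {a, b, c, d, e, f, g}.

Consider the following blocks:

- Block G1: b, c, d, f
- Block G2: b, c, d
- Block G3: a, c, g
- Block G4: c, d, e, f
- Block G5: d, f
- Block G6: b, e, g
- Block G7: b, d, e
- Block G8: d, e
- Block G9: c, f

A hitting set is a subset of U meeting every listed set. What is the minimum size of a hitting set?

3

H = {c, e, f} meets every block (each contains at least one member of H), and |H| = 3.
No choice of 2 points meets every block, so 3 is the minimum.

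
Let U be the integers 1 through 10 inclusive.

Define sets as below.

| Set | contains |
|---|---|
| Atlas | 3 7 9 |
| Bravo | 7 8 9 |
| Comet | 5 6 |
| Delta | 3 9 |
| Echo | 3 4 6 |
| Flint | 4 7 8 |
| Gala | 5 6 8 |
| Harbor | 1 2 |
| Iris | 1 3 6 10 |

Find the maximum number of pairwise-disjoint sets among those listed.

4

Comet, Delta, Flint, Harbor are pairwise disjoint (Comet={5,6}; Delta={3,9}; Flint={4,7,8}; Harbor={1,2}).
Every remaining set overlaps one of these, and no 5 of the listed sets are pairwise disjoint, so 4 is the maximum.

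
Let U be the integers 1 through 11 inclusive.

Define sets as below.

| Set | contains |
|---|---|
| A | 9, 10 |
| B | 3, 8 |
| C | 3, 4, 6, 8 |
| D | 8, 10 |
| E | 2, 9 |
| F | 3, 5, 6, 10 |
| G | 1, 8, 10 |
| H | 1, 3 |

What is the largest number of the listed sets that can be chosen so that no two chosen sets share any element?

D, E, H are pairwise disjoint (D={8,10}; E={2,9}; H={1,3}).
Every remaining set overlaps one of these, and no 4 of the listed sets are pairwise disjoint, so 3 is the maximum.

3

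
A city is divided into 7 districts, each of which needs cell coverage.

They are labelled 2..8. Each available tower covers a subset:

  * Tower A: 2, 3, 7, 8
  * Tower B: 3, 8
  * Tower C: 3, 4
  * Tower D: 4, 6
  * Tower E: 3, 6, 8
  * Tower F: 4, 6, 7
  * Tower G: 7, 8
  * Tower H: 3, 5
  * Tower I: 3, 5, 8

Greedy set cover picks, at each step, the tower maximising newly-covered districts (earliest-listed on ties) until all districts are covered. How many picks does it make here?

3

Greedy: pick A (covers 4 new) → pick D (covers 2 new) → pick H (covers 1 new). Total picks: 3.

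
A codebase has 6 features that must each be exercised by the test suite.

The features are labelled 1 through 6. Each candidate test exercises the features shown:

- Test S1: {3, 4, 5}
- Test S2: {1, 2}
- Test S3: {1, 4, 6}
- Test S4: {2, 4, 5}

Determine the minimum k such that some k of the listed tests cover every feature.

3

S1 and S2 and S3 together: S1 ∪ S2 ∪ S3 = {1, 2, 3, 4, 5, 6} — every feature is covered.
Only S1 contains 3, so S1 is forced; the remaining 3 features need at least 2 more tests (each remaining test adds at most 2) — so at least 3 tests are needed, and 3 is optimal.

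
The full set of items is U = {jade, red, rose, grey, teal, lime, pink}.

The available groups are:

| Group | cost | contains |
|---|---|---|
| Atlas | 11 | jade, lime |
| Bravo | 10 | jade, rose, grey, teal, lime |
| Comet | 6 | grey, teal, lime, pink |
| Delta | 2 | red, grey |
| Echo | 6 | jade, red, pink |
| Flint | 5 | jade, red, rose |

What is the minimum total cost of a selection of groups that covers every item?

11

Comet, Flint together cover every item (Comet ∪ Flint = {jade, red, rose, grey, teal, lime, pink}); total cost 6 + 5 = 11.
The greedy pick Delta, Comet, Flint costs 13; no covering selection beats 11.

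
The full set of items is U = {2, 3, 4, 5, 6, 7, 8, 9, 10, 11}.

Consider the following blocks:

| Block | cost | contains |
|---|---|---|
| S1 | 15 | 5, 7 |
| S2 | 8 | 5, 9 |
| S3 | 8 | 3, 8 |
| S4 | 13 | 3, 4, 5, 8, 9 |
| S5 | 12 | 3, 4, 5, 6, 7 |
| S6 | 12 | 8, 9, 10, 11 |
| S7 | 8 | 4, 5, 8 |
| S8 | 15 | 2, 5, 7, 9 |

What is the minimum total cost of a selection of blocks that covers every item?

S5, S6, S8 together cover every item (S5 ∪ S6 ∪ S8 = {2, 3, 4, 5, 6, 7, 8, 9, 10, 11}); total cost 12 + 12 + 15 = 39.
No covering selection has total cost below 39.

39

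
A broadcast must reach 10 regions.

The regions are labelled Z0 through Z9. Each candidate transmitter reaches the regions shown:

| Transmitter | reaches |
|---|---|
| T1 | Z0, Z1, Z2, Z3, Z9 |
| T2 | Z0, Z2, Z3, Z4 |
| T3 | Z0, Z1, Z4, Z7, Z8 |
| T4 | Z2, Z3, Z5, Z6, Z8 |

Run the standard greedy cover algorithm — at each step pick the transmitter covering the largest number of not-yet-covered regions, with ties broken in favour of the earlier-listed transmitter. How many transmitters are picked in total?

3

Greedy: pick T1 (covers 5 new) → pick T3 (covers 3 new) → pick T4 (covers 2 new). Total picks: 3.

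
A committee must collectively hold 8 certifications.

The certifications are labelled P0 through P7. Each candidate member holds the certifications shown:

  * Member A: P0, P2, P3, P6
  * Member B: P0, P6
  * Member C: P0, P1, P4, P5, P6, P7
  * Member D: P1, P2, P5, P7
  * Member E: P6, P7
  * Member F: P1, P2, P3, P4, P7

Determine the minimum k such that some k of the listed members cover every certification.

Take {A, C}. Their union is {P0, P1, P2, P3, P4, P5, P6, P7}, which is all 8 certifications.
No single member has all 8 certifications (the largest, C, has 6), so 2 is optimal.

2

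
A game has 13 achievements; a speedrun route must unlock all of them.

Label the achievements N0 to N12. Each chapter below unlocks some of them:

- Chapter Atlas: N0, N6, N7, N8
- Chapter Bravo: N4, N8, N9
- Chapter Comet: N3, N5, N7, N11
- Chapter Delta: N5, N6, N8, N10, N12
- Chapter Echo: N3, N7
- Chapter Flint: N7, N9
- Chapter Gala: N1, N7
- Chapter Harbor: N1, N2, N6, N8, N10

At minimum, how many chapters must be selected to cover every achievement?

Atlas and Bravo and Comet and Delta and Harbor together: Atlas ∪ Bravo ∪ Comet ∪ Delta ∪ Harbor = {N0, N1, N2, N3, N4, N5, N6, N7, N8, N9, N10, N11, N12} — every achievement is covered.
No 4 of the 8 chapters cover everything (all 70 combinations miss at least one achievement), so 5 is optimal.

5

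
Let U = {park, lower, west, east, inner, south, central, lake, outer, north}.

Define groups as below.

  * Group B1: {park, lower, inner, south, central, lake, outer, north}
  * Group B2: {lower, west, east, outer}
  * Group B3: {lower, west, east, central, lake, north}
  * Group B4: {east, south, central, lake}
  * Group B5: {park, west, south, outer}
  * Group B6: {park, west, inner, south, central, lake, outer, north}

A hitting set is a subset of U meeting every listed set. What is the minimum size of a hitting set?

The 2 items {lake, outer} hit every group.
No single item lies in every group, so at least 2 are needed and 2 is optimal.

2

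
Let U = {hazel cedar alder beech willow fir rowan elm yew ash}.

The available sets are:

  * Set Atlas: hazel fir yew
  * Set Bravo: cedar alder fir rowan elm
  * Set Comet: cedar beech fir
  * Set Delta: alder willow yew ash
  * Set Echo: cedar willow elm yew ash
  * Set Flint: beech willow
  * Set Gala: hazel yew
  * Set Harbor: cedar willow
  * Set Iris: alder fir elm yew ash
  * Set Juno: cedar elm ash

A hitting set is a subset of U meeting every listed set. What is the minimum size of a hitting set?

H = {cedar, beech, yew} meets every set (each contains at least one member of H), and |H| = 3.
The sets Atlas, Flint, Juno are pairwise disjoint, so any hitting set needs a separate element for each — at least 3. Hence 3 is optimal.

3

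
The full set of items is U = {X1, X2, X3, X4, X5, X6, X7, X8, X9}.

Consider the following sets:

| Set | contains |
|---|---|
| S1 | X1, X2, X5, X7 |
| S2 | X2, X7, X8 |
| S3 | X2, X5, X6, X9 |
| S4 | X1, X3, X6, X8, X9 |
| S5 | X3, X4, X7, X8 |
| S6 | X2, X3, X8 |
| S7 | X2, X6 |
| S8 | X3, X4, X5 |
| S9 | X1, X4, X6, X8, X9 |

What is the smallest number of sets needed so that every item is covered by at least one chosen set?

S1, S5, and S9 cover everything between them: the union {X1, X2, X3, X4, X5, X6, X7, X8, X9} is all of U.
No 2 of the 9 sets cover everything (all 36 combinations miss at least one item), so 3 is optimal.

3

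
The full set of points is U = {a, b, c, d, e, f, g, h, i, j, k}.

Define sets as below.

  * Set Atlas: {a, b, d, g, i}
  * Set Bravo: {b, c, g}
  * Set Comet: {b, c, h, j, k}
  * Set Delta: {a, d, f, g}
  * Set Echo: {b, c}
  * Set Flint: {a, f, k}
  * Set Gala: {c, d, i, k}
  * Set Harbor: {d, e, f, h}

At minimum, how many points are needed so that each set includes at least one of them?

3

Take T = {a, c, h}. Each listed set contains at least one of these, so T is a hitting set of size 3.
No choice of 2 points meets every set, so 3 is the minimum.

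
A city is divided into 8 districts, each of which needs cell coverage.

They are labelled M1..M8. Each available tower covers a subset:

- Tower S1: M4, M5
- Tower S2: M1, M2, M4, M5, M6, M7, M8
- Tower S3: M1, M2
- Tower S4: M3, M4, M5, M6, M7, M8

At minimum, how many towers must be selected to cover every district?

2

S2 and S4 together: S2 ∪ S4 = {M1, M2, M3, M4, M5, M6, M7, M8} — every district is covered.
No single tower has all 8 districts (the largest, S2, has 7), so 2 is optimal.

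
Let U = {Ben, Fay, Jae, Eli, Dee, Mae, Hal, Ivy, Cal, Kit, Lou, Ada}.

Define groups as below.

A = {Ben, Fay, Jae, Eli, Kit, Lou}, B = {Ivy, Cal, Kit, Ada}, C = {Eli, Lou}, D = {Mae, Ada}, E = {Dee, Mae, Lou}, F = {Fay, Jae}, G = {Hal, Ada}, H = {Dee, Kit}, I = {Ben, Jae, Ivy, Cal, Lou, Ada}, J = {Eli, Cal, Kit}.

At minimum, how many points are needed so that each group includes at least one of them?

The 4 points {Jae, Eli, Dee, Ada} hit every group.
The groups C, D, F, H are pairwise disjoint, so any hitting set needs a separate point for each — at least 4. Hence 4 is optimal.

4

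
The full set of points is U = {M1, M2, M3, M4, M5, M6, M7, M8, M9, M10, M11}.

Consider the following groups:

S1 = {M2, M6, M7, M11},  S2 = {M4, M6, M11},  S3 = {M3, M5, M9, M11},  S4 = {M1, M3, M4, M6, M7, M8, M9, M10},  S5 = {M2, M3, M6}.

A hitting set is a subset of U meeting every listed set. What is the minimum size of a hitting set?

Take H = {M3, M6}. Each listed group contains at least one of these, so H is a hitting set of size 2.
No single point lies in every group, so at least 2 are needed and 2 is optimal.

2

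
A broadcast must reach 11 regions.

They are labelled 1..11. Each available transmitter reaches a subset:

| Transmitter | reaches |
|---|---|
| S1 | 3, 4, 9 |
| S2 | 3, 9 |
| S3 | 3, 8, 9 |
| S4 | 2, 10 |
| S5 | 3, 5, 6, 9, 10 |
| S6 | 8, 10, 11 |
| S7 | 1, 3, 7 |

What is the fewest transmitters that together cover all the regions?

5

Take {S1, S4, S5, S6, S7}. Their union is {1, 2, 3, 4, 5, 6, 7, 8, 9, 10, 11}, which is all 11 regions.
No 4 of the 7 transmitters cover everything (all 35 combinations miss at least one region), so 5 is optimal.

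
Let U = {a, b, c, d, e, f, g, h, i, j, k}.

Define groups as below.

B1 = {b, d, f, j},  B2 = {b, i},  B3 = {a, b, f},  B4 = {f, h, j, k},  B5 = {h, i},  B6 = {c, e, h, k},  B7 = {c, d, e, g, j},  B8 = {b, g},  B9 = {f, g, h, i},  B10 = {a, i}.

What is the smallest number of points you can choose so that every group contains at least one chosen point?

4

Take T = {b, e, h, i}. Each listed group contains at least one of these, so T is a hitting set of size 4.
No choice of 3 points meets every group, so 4 is the minimum.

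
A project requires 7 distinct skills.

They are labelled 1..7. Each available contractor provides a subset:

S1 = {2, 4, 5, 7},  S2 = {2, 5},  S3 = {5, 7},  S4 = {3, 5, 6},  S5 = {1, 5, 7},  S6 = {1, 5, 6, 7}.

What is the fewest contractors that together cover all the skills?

S1 and S4 and S5 together: S1 ∪ S4 ∪ S5 = {1, 2, 3, 4, 5, 6, 7} — every skill is covered.
Only S4 contains 3, so S4 is forced; the remaining 4 skills need at least 2 more contractors (each remaining contractor adds at most 3) — so at least 3 contractors are needed, and 3 is optimal.

3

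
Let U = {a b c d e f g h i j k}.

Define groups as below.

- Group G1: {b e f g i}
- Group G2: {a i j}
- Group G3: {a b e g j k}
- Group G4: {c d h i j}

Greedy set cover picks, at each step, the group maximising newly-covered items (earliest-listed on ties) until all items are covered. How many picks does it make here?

Greedy: pick G3 (covers 6 new) → pick G4 (covers 4 new) → pick G1 (covers 1 new). Total picks: 3.

3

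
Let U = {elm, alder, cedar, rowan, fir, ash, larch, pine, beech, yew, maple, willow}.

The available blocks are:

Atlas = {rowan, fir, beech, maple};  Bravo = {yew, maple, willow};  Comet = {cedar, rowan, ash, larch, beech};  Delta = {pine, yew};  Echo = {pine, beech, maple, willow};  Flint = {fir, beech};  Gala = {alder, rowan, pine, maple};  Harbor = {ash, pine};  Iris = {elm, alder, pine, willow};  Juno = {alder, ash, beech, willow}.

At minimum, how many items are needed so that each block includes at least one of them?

3

The 3 items {pine, beech, maple} hit every block.
The blocks Bravo, Flint, Harbor are pairwise disjoint, so any hitting set needs a separate item for each — at least 3. Hence 3 is optimal.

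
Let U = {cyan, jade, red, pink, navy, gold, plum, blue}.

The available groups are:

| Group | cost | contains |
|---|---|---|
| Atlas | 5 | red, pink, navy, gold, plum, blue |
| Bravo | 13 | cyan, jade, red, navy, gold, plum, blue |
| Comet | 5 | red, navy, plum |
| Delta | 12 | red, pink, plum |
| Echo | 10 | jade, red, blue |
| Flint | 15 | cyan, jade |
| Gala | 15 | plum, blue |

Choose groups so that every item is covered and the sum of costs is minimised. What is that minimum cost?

Atlas, Bravo together cover every item (Atlas ∪ Bravo = {cyan, jade, red, pink, navy, gold, plum, blue}); total cost 5 + 13 = 18.
No covering selection has total cost below 18.

18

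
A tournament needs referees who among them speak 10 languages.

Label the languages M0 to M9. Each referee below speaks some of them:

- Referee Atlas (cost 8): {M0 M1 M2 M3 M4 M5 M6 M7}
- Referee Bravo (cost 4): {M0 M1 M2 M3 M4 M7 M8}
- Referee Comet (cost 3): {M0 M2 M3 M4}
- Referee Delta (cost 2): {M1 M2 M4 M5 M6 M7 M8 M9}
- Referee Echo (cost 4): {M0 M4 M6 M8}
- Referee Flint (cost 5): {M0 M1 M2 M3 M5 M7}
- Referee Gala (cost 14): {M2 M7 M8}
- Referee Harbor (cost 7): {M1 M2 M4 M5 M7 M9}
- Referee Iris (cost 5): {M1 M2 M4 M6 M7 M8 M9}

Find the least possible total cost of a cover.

Comet, Delta together cover every language (Comet ∪ Delta = {M0, M1, M2, M3, M4, M5, M6, M7, M8, M9}); total cost 3 + 2 = 5.
No covering selection has total cost below 5.

5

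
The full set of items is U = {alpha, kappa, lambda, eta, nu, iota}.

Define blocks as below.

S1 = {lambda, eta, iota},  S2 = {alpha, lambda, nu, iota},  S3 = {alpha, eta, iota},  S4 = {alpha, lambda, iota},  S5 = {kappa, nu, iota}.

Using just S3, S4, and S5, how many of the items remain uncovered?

0

Union of S3, S4, S5 = {alpha, kappa, lambda, eta, nu, iota} — that's every item, so 0 are uncovered.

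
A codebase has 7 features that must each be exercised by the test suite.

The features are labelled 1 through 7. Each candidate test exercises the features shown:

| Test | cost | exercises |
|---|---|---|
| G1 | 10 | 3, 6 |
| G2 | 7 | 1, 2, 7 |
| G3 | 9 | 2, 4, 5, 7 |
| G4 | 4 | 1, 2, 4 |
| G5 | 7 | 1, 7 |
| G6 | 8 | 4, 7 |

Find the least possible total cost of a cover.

23

G1, G3, G4 together cover every feature (G1 ∪ G3 ∪ G4 = {1, 2, 3, 4, 5, 6, 7}); total cost 10 + 9 + 4 = 23.
No covering selection has total cost below 23.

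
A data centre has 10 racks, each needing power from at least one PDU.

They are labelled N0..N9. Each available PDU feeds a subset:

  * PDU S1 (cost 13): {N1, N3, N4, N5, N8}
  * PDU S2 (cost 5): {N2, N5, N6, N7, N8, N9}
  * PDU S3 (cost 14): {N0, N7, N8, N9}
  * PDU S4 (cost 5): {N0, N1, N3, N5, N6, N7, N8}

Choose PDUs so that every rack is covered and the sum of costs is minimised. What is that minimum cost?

S1, S2, S4 together cover every rack (S1 ∪ S2 ∪ S4 = {N0, N1, N2, N3, N4, N5, N6, N7, N8, N9}); total cost 13 + 5 + 5 = 23.
No covering selection has total cost below 23.

23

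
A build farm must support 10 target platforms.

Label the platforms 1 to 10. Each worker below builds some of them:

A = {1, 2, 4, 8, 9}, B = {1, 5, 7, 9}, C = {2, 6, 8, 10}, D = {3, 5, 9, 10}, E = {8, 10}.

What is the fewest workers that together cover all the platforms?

Take {A, B, C, D}. Their union is {1, 2, 3, 4, 5, 6, 7, 8, 9, 10}, which is all 10 platforms.
No 3 of the 5 workers cover everything (all 10 combinations miss at least one platform), so 4 is optimal.

4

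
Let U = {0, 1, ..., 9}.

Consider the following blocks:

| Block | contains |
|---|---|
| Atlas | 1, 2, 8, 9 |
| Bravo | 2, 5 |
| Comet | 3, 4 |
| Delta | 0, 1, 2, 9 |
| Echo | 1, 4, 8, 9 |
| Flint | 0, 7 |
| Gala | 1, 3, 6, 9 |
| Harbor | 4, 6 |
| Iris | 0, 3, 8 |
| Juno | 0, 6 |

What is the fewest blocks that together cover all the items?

Bravo, Echo, Flint, and Gala cover everything between them: the union {0, 1, 2, 3, 4, 5, 6, 7, 8, 9} is all of U.
No 3 of the 10 blocks cover everything (all 120 combinations miss at least one item), so 4 is optimal.

4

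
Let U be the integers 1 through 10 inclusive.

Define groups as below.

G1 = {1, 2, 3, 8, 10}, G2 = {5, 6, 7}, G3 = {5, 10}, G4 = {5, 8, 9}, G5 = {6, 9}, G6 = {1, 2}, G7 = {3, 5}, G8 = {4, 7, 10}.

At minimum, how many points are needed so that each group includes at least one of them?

Take H = {2, 4, 5, 9}. Each listed group contains at least one of these, so H is a hitting set of size 4.
The groups G5, G6, G7, G8 are pairwise disjoint, so any hitting set needs a separate point for each — at least 4. Hence 4 is optimal.

4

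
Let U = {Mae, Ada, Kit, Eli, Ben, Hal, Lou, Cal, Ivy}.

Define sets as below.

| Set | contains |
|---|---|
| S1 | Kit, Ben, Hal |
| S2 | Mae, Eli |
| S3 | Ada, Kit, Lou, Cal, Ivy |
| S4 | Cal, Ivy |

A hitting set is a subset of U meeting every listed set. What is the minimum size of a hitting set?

3

The 3 items {Eli, Ben, Cal} hit every set.
The sets S1, S2, S4 are pairwise disjoint, so any hitting set needs a separate item for each — at least 3. Hence 3 is optimal.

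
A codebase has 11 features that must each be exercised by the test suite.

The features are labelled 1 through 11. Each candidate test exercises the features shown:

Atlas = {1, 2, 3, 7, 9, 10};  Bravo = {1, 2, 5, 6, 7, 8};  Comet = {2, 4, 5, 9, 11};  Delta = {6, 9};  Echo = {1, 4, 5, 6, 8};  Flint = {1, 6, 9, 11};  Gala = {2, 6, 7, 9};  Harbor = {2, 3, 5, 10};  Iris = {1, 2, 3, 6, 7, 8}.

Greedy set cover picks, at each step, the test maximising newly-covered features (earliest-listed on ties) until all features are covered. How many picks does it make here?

3

Greedy: pick Atlas (covers 6 new) → pick Echo (covers 4 new) → pick Comet (covers 1 new). Total picks: 3.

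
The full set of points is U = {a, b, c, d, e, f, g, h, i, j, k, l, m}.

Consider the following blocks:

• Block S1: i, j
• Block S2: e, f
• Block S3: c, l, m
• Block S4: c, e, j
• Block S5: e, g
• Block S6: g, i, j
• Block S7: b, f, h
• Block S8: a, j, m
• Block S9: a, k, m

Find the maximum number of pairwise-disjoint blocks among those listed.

S1, S3, S5, S7 are pairwise disjoint (S1={i,j}; S3={c,l,m}; S5={e,g}; S7={b,f,h}).
Every remaining block overlaps one of these, and no 5 of the listed blocks are pairwise disjoint, so 4 is the maximum.

4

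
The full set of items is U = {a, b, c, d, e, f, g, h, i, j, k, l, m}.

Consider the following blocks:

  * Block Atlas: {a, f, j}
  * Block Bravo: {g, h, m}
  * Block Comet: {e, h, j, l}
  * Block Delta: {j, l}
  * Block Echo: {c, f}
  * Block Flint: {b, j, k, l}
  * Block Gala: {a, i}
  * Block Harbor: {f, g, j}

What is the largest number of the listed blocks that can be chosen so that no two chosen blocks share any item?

4

Bravo, Echo, Flint, Gala are pairwise disjoint (Bravo={g,h,m}; Echo={c,f}; Flint={b,j,k,l}; Gala={a,i}).
Every remaining block overlaps one of these, and no 5 of the listed blocks are pairwise disjoint, so 4 is the maximum.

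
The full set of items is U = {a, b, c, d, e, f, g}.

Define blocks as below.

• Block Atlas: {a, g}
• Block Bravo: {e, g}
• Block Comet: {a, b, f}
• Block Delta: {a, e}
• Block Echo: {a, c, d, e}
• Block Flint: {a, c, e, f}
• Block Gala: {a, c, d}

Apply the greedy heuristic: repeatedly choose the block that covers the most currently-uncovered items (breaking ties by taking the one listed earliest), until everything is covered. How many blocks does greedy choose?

Greedy: pick Echo (covers 4 new) → pick Comet (covers 2 new) → pick Atlas (covers 1 new). Total picks: 3.

3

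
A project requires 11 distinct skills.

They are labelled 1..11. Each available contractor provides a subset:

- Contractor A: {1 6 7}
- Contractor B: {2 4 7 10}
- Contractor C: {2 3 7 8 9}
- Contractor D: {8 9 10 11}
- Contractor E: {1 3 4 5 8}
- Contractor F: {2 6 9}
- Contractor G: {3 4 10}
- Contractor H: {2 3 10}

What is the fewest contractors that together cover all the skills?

A and D and E and H together: A ∪ D ∪ E ∪ H = {1, 2, 3, 4, 5, 6, 7, 8, 9, 10, 11} — every skill is covered.
No 3 of the 8 contractors cover everything (all 56 combinations miss at least one skill), so 4 is optimal.

4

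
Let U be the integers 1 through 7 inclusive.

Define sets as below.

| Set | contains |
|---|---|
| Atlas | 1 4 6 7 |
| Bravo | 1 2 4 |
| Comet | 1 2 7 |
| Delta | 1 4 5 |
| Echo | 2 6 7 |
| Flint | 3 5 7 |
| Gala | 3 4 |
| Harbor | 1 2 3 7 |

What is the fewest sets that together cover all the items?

Take {Atlas, Delta, Harbor}. Their union is {1, 2, 3, 4, 5, 6, 7}, which is all 7 items.
No 2 of the 8 sets cover everything (all 28 combinations miss at least one item), so 3 is optimal.

3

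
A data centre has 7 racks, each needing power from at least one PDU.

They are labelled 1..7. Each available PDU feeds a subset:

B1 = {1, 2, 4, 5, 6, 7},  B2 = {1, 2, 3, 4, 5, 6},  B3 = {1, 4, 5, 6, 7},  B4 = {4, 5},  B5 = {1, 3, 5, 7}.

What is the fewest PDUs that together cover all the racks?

2

B2 and B5 together: B2 ∪ B5 = {1, 2, 3, 4, 5, 6, 7} — every rack is covered.
No single PDU has all 7 racks (the largest, B1, has 6), so 2 is optimal.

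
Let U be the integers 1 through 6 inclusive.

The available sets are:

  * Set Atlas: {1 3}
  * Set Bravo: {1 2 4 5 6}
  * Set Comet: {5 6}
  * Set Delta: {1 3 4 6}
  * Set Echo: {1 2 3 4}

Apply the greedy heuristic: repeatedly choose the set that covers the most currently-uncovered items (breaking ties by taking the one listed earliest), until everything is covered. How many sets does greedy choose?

Greedy: pick Bravo (covers 5 new) → pick Atlas (covers 1 new). Total picks: 2.

2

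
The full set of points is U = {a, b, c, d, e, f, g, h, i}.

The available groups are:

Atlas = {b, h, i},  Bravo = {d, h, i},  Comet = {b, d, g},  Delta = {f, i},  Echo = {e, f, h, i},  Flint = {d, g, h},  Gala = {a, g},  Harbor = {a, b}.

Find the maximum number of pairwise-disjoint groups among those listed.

3

Delta, Flint, Harbor are pairwise disjoint (Delta={f,i}; Flint={d,g,h}; Harbor={a,b}).
Every remaining group overlaps one of these, and no 4 of the listed groups are pairwise disjoint, so 3 is the maximum.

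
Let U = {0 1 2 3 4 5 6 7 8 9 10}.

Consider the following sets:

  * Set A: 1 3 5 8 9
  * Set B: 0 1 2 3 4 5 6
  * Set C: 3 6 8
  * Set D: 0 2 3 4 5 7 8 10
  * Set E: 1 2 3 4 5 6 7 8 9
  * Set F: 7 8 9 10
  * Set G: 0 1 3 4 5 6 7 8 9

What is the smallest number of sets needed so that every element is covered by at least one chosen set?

Take {D, E}. Their union is {0, 1, 2, 3, 4, 5, 6, 7, 8, 9, 10}, which is all 11 elements.
No single set has all 11 elements (the largest, E, has 9), so 2 is optimal.

2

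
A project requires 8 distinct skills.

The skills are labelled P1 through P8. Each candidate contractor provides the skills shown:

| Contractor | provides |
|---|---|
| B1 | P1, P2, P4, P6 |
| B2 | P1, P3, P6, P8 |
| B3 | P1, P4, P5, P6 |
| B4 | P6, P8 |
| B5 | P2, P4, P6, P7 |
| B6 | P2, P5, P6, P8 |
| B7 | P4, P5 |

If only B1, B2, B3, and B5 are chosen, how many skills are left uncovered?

0

Union of B1, B2, B3, B5 = {P1, P2, P3, P4, P5, P6, P7, P8} — that's every skill, so 0 are uncovered.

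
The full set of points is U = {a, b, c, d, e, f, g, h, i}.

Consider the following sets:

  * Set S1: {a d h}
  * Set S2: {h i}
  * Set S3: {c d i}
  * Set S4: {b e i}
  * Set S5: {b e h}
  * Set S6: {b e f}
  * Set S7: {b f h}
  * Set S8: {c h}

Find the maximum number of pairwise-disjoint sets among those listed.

S4, S8 are pairwise disjoint (S4={b,e,i}; S8={c,h}).
Every remaining set overlaps one of these, and no 3 of the listed sets are pairwise disjoint, so 2 is the maximum.

2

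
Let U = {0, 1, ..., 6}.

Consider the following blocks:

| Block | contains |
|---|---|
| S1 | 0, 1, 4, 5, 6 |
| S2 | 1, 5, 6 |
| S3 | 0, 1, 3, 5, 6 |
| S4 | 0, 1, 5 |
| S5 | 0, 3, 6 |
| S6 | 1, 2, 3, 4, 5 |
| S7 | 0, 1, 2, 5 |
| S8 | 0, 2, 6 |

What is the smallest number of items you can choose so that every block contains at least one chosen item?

H = {1, 6} meets every block (each contains at least one member of H), and |H| = 2.
No single item lies in every block, so at least 2 are needed and 2 is optimal.

2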